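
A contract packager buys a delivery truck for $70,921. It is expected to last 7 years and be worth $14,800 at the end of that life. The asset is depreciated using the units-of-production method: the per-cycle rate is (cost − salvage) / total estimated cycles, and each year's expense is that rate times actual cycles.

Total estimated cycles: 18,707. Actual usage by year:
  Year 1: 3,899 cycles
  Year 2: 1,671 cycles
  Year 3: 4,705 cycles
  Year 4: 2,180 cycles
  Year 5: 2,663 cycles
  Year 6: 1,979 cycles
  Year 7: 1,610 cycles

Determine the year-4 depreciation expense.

Depreciable base = $70,921 − $14,800 = $56,121.
Rate = $56,121 / 18,707 cycles = $3 per cycle.
Year 1: 3,899 × $3 = $11,697. Book value $59,224.
Year 2: 1,671 × $3 = $5,013. Book value $54,211.
Year 3: 4,705 × $3 = $14,115. Book value $40,096.
Year 4: 2,180 × $3 = $6,540. Book value $33,556.

$6,540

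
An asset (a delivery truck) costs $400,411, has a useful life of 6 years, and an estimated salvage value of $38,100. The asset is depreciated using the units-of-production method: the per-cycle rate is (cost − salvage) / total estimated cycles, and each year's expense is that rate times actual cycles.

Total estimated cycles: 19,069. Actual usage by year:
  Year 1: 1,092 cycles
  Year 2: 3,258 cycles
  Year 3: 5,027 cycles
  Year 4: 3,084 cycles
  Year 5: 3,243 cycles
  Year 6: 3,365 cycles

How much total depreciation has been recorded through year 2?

$82,650

Depreciable base = $400,411 − $38,100 = $362,311.
Rate = $362,311 / 19,069 cycles = $19 per cycle.
Year 1: 1,092 × $19 = $20,748. Book value $379,663.
Year 2: 3,258 × $19 = $61,902. Book value $317,761.
Accumulated through year 2 = $400,411 − $317,761 = $82,650.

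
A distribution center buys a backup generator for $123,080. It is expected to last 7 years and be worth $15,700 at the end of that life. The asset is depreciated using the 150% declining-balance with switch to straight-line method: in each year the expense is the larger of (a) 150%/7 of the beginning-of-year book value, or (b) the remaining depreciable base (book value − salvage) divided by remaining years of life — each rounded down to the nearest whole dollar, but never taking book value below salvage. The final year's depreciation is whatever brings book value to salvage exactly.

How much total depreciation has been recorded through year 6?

Depreciable base = $123,080 − $15,700 = $107,380.
Year 1: DB = ⌊$123,080 × 150%/7⌋ = $26,374; SL = ⌊$107,380/7⌋ = $15,340 → take DB $26,374. Book value $96,706.
Year 2: DB = ⌊$96,706 × 150%/7⌋ = $20,722; SL = ⌊$81,006/6⌋ = $13,501 → take DB $20,722. Book value $75,984.
Year 3: DB = ⌊$75,984 × 150%/7⌋ = $16,282; SL = ⌊$60,284/5⌋ = $12,056 → take DB $16,282. Book value $59,702.
Year 4: DB = ⌊$59,702 × 150%/7⌋ = $12,793; SL = ⌊$44,002/4⌋ = $11,000 → take DB $12,793. Book value $46,909.
Year 5: DB = ⌊$46,909 × 150%/7⌋ = $10,051; SL = ⌊$31,209/3⌋ = $10,403 → take SL $10,403. Book value $36,506.
Year 6: DB = ⌊$36,506 × 150%/7⌋ = $7,822; SL = ⌊$20,806/2⌋ = $10,403 → take SL $10,403. Book value $26,103.
Accumulated through year 6 = $123,080 − $26,103 = $96,977.

$96,977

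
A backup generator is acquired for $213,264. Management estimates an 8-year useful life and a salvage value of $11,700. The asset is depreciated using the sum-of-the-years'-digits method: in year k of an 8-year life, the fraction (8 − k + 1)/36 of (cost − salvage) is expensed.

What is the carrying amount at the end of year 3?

$95,685

Depreciable base = $213,264 − $11,700 = $201,564.
Sum of the years' digits = 8+7+6+5+4+3+2+1 = 36.
Year 1: $201,564 × 8/36 = $44,792. Book value $168,472.
Year 2: $201,564 × 7/36 = $39,193. Book value $129,279.
Year 3: $201,564 × 6/36 = $33,594. Book value $95,685.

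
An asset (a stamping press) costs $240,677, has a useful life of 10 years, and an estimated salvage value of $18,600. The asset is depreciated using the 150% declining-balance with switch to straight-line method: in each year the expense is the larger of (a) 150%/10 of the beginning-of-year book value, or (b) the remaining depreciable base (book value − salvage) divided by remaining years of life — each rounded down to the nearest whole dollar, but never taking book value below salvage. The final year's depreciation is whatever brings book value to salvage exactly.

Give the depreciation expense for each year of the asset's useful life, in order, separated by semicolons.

$36,101; $30,686; $26,083; $22,171; $18,845; $17,638; $17,638; $17,638; $17,638; $17,639

Depreciable base = $240,677 − $18,600 = $222,077.
Year 1: DB = ⌊$240,677 × 150%/10⌋ = $36,101; SL = ⌊$222,077/10⌋ = $22,207 → take DB $36,101. Book value $204,576.
Year 2: DB = ⌊$204,576 × 150%/10⌋ = $30,686; SL = ⌊$185,976/9⌋ = $20,664 → take DB $30,686. Book value $173,890.
Year 3: DB = ⌊$173,890 × 150%/10⌋ = $26,083; SL = ⌊$155,290/8⌋ = $19,411 → take DB $26,083. Book value $147,807.
Year 4: DB = ⌊$147,807 × 150%/10⌋ = $22,171; SL = ⌊$129,207/7⌋ = $18,458 → take DB $22,171. Book value $125,636.
Year 5: DB = ⌊$125,636 × 150%/10⌋ = $18,845; SL = ⌊$107,036/6⌋ = $17,839 → take DB $18,845. Book value $106,791.
Year 6: DB = ⌊$106,791 × 150%/10⌋ = $16,018; SL = ⌊$88,191/5⌋ = $17,638 → take SL $17,638. Book value $89,153.
Year 7: DB = ⌊$89,153 × 150%/10⌋ = $13,372; SL = ⌊$70,553/4⌋ = $17,638 → take SL $17,638. Book value $71,515.
Year 8: DB = ⌊$71,515 × 150%/10⌋ = $10,727; SL = ⌊$52,915/3⌋ = $17,638 → take SL $17,638. Book value $53,877.
Year 9: DB = ⌊$53,877 × 150%/10⌋ = $8,081; SL = ⌊$35,277/2⌋ = $17,638 → take SL $17,638. Book value $36,239.
Year 10 (final): $36,239 − $18,600 = $17,639. Book value $18,600.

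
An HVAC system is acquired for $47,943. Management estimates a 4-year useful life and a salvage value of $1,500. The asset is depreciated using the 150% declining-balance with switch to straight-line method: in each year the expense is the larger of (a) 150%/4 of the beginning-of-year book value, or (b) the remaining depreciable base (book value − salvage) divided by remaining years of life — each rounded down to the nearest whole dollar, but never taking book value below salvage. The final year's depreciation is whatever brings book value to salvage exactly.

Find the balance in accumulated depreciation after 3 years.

$37,828

Depreciable base = $47,943 − $1,500 = $46,443.
Year 1: DB = ⌊$47,943 × 150%/4⌋ = $17,978; SL = ⌊$46,443/4⌋ = $11,610 → take DB $17,978. Book value $29,965.
Year 2: DB = ⌊$29,965 × 150%/4⌋ = $11,236; SL = ⌊$28,465/3⌋ = $9,488 → take DB $11,236. Book value $18,729.
Year 3: DB = ⌊$18,729 × 150%/4⌋ = $7,023; SL = ⌊$17,229/2⌋ = $8,614 → take SL $8,614. Book value $10,115.
Accumulated through year 3 = $47,943 − $10,115 = $37,828.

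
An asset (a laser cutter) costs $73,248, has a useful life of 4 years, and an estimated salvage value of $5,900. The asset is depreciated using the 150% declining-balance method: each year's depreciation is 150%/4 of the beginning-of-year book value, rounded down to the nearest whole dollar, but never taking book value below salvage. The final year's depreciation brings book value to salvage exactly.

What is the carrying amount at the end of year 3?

$17,884

Depreciable base = $73,248 − $5,900 = $67,348.
Year 1: ⌊$73,248 × 150%/4⌋ = $27,468. Book value $45,780.
Year 2: ⌊$45,780 × 150%/4⌋ = $17,167. Book value $28,613.
Year 3: ⌊$28,613 × 150%/4⌋ = $10,729. Book value $17,884.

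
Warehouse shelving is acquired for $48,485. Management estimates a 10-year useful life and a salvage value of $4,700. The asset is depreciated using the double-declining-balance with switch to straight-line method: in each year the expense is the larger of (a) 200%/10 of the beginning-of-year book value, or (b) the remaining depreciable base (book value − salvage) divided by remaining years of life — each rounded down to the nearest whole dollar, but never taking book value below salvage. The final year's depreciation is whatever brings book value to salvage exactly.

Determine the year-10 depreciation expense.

Depreciable base = $48,485 − $4,700 = $43,785.
Year 1: DB = ⌊$48,485 × 200%/10⌋ = $9,697; SL = ⌊$43,785/10⌋ = $4,378 → take DB $9,697. Book value $38,788.
Year 2: DB = ⌊$38,788 × 200%/10⌋ = $7,757; SL = ⌊$34,088/9⌋ = $3,787 → take DB $7,757. Book value $31,031.
Year 3: DB = ⌊$31,031 × 200%/10⌋ = $6,206; SL = ⌊$26,331/8⌋ = $3,291 → take DB $6,206. Book value $24,825.
Year 4: DB = ⌊$24,825 × 200%/10⌋ = $4,965; SL = ⌊$20,125/7⌋ = $2,875 → take DB $4,965. Book value $19,860.
Year 5: DB = ⌊$19,860 × 200%/10⌋ = $3,972; SL = ⌊$15,160/6⌋ = $2,526 → take DB $3,972. Book value $15,888.
Year 6: DB = ⌊$15,888 × 200%/10⌋ = $3,177; SL = ⌊$11,188/5⌋ = $2,237 → take DB $3,177. Book value $12,711.
Year 7: DB = ⌊$12,711 × 200%/10⌋ = $2,542; SL = ⌊$8,011/4⌋ = $2,002 → take DB $2,542. Book value $10,169.
Year 8: DB = ⌊$10,169 × 200%/10⌋ = $2,033; SL = ⌊$5,469/3⌋ = $1,823 → take DB $2,033. Book value $8,136.
Year 9: DB = ⌊$8,136 × 200%/10⌋ = $1,627; SL = ⌊$3,436/2⌋ = $1,718 → take SL $1,718. Book value $6,418.
Year 10 (final): $6,418 − $4,700 = $1,718. Book value $4,700.

$1,718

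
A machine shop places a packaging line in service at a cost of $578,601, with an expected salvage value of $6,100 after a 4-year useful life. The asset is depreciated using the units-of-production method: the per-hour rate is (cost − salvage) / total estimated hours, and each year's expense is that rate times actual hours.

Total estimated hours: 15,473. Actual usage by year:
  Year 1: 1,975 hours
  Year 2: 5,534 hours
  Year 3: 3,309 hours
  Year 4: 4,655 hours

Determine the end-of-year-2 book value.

$300,768

Depreciable base = $578,601 − $6,100 = $572,501.
Rate = $572,501 / 15,473 hours = $37 per hour.
Year 1: 1,975 × $37 = $73,075. Book value $505,526.
Year 2: 5,534 × $37 = $204,758. Book value $300,768.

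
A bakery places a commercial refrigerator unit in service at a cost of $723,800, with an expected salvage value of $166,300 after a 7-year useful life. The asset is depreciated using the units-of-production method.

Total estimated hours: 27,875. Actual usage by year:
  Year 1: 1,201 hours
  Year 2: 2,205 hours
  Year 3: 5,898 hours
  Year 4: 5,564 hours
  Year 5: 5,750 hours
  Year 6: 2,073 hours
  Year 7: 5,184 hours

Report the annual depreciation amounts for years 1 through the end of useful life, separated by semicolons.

$24,020; $44,100; $117,960; $111,280; $115,000; $41,460; $103,680

Depreciable base = $723,800 − $166,300 = $557,500.
Rate = $557,500 / 27,875 hours = $20 per hour.
Year 1: 1,201 × $20 = $24,020. Book value $699,780.
Year 2: 2,205 × $20 = $44,100. Book value $655,680.
Year 3: 5,898 × $20 = $117,960. Book value $537,720.
Year 4: 5,564 × $20 = $111,280. Book value $426,440.
Year 5: 5,750 × $20 = $115,000. Book value $311,440.
Year 6: 2,073 × $20 = $41,460. Book value $269,980.
Year 7: 5,184 × $20 = $103,680. Book value $166,300.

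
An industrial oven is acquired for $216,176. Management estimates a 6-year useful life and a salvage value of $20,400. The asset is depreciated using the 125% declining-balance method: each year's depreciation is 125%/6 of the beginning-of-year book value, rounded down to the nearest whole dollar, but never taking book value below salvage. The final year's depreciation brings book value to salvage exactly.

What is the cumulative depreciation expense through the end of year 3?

Depreciable base = $216,176 − $20,400 = $195,776.
Year 1: ⌊$216,176 × 125%/6⌋ = $45,036. Book value $171,140.
Year 2: ⌊$171,140 × 125%/6⌋ = $35,654. Book value $135,486.
Year 3: ⌊$135,486 × 125%/6⌋ = $28,226. Book value $107,260.
Accumulated through year 3 = $216,176 − $107,260 = $108,916.

$108,916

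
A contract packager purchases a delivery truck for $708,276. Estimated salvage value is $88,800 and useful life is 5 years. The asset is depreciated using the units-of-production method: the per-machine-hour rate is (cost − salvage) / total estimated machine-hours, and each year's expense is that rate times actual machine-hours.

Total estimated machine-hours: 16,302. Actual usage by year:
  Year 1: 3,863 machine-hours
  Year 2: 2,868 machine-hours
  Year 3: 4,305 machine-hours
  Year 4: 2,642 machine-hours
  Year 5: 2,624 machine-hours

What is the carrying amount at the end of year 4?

Depreciable base = $708,276 − $88,800 = $619,476.
Rate = $619,476 / 16,302 machine-hours = $38 per machine-hour.
Year 1: 3,863 × $38 = $146,794. Book value $561,482.
Year 2: 2,868 × $38 = $108,984. Book value $452,498.
Year 3: 4,305 × $38 = $163,590. Book value $288,908.
Year 4: 2,642 × $38 = $100,396. Book value $188,512.

$188,512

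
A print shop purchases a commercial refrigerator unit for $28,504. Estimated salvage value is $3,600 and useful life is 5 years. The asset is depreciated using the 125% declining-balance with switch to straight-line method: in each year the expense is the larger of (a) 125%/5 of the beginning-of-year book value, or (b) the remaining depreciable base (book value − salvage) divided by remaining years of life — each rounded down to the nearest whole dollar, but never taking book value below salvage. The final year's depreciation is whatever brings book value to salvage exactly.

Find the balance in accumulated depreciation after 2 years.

Depreciable base = $28,504 − $3,600 = $24,904.
Year 1: DB = ⌊$28,504 × 125%/5⌋ = $7,126; SL = ⌊$24,904/5⌋ = $4,980 → take DB $7,126. Book value $21,378.
Year 2: DB = ⌊$21,378 × 125%/5⌋ = $5,344; SL = ⌊$17,778/4⌋ = $4,444 → take DB $5,344. Book value $16,034.
Accumulated through year 2 = $28,504 − $16,034 = $12,470.

$12,470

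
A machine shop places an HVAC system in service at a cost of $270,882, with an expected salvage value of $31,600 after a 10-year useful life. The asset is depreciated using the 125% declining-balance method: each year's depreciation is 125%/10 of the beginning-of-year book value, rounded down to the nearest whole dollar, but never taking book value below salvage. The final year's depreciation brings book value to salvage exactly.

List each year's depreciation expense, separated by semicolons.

Depreciable base = $270,882 − $31,600 = $239,282.
Year 1: ⌊$270,882 × 125%/10⌋ = $33,860. Book value $237,022.
Year 2: ⌊$237,022 × 125%/10⌋ = $29,627. Book value $207,395.
Year 3: ⌊$207,395 × 125%/10⌋ = $25,924. Book value $181,471.
Year 4: ⌊$181,471 × 125%/10⌋ = $22,683. Book value $158,788.
Year 5: ⌊$158,788 × 125%/10⌋ = $19,848. Book value $138,940.
Year 6: ⌊$138,940 × 125%/10⌋ = $17,367. Book value $121,573.
Year 7: ⌊$121,573 × 125%/10⌋ = $15,196. Book value $106,377.
Year 8: ⌊$106,377 × 125%/10⌋ = $13,297. Book value $93,080.
Year 9: ⌊$93,080 × 125%/10⌋ = $11,635. Book value $81,445.
Year 10 (final): $81,445 − $31,600 = $49,845. Book value $31,600.

$33,860; $29,627; $25,924; $22,683; $19,848; $17,367; $15,196; $13,297; $11,635; $49,845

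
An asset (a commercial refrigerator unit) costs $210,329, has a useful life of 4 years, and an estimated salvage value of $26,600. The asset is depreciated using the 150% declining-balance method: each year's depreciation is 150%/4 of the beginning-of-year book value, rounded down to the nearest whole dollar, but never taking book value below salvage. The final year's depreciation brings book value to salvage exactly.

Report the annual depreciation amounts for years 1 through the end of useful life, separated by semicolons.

Depreciable base = $210,329 − $26,600 = $183,729.
Year 1: ⌊$210,329 × 150%/4⌋ = $78,873. Book value $131,456.
Year 2: ⌊$131,456 × 150%/4⌋ = $49,296. Book value $82,160.
Year 3: ⌊$82,160 × 150%/4⌋ = $30,810. Book value $51,350.
Year 4 (final): $51,350 − $26,600 = $24,750. Book value $26,600.

$78,873; $49,296; $30,810; $24,750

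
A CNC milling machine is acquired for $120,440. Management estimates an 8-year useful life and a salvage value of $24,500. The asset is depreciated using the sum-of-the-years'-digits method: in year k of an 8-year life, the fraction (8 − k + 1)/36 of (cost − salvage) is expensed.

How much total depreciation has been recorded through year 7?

$93,275

Depreciable base = $120,440 − $24,500 = $95,940.
Sum of the years' digits = 8+7+6+5+4+3+2+1 = 36.
Year 1: $95,940 × 8/36 = $21,320. Book value $99,120.
Year 2: $95,940 × 7/36 = $18,655. Book value $80,465.
Year 3: $95,940 × 6/36 = $15,990. Book value $64,475.
Year 4: $95,940 × 5/36 = $13,325. Book value $51,150.
Year 5: $95,940 × 4/36 = $10,660. Book value $40,490.
Year 6: $95,940 × 3/36 = $7,995. Book value $32,495.
Year 7: $95,940 × 2/36 = $5,330. Book value $27,165.
Accumulated through year 7 = $120,440 − $27,165 = $93,275.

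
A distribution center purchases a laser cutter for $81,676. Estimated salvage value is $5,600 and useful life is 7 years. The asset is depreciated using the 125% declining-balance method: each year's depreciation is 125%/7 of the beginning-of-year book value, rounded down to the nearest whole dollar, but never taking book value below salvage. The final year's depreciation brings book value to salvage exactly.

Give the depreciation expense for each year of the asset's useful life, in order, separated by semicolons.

$14,585; $11,980; $9,841; $8,083; $6,640; $5,454; $19,493

Depreciable base = $81,676 − $5,600 = $76,076.
Year 1: ⌊$81,676 × 125%/7⌋ = $14,585. Book value $67,091.
Year 2: ⌊$67,091 × 125%/7⌋ = $11,980. Book value $55,111.
Year 3: ⌊$55,111 × 125%/7⌋ = $9,841. Book value $45,270.
Year 4: ⌊$45,270 × 125%/7⌋ = $8,083. Book value $37,187.
Year 5: ⌊$37,187 × 125%/7⌋ = $6,640. Book value $30,547.
Year 6: ⌊$30,547 × 125%/7⌋ = $5,454. Book value $25,093.
Year 7 (final): $25,093 − $5,600 = $19,493. Book value $5,600.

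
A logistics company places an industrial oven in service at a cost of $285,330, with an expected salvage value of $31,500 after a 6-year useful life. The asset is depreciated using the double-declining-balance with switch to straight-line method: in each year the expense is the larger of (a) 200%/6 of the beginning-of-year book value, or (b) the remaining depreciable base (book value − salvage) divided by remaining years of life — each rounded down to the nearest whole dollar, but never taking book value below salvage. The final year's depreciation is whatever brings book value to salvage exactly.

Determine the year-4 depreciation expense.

$28,181

Depreciable base = $285,330 − $31,500 = $253,830.
Year 1: DB = ⌊$285,330 × 200%/6⌋ = $95,110; SL = ⌊$253,830/6⌋ = $42,305 → take DB $95,110. Book value $190,220.
Year 2: DB = ⌊$190,220 × 200%/6⌋ = $63,406; SL = ⌊$158,720/5⌋ = $31,744 → take DB $63,406. Book value $126,814.
Year 3: DB = ⌊$126,814 × 200%/6⌋ = $42,271; SL = ⌊$95,314/4⌋ = $23,828 → take DB $42,271. Book value $84,543.
Year 4: DB = ⌊$84,543 × 200%/6⌋ = $28,181; SL = ⌊$53,043/3⌋ = $17,681 → take DB $28,181. Book value $56,362.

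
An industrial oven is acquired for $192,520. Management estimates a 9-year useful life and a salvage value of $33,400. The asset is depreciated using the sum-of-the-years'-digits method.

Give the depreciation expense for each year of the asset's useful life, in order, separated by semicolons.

Depreciable base = $192,520 − $33,400 = $159,120.
Sum of the years' digits = 9+8+7+6+5+4+3+2+1 = 45.
Year 1: $159,120 × 9/45 = $31,824. Book value $160,696.
Year 2: $159,120 × 8/45 = $28,288. Book value $132,408.
Year 3: $159,120 × 7/45 = $24,752. Book value $107,656.
Year 4: $159,120 × 6/45 = $21,216. Book value $86,440.
Year 5: $159,120 × 5/45 = $17,680. Book value $68,760.
Year 6: $159,120 × 4/45 = $14,144. Book value $54,616.
Year 7: $159,120 × 3/45 = $10,608. Book value $44,008.
Year 8: $159,120 × 2/45 = $7,072. Book value $36,936.
Year 9: $159,120 × 1/45 = $3,536. Book value $33,400.

$31,824; $28,288; $24,752; $21,216; $17,680; $14,144; $10,608; $7,072; $3,536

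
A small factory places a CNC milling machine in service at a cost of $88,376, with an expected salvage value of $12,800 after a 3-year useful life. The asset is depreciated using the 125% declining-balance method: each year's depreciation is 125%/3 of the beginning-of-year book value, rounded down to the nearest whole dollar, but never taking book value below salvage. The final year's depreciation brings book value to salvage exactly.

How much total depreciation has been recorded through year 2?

$58,303

Depreciable base = $88,376 − $12,800 = $75,576.
Year 1: ⌊$88,376 × 125%/3⌋ = $36,823. Book value $51,553.
Year 2: ⌊$51,553 × 125%/3⌋ = $21,480. Book value $30,073.
Accumulated through year 2 = $88,376 − $30,073 = $58,303.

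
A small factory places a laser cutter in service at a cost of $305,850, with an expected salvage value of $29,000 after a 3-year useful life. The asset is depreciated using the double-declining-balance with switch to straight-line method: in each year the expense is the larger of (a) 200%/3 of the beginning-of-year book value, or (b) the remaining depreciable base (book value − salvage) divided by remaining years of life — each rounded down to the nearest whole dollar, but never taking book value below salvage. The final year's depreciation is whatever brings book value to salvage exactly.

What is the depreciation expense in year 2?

$67,966

Depreciable base = $305,850 − $29,000 = $276,850.
Year 1: DB = ⌊$305,850 × 200%/3⌋ = $203,900; SL = ⌊$276,850/3⌋ = $92,283 → take DB $203,900. Book value $101,950.
Year 2: DB = ⌊$101,950 × 200%/3⌋ = $67,966; SL = ⌊$72,950/2⌋ = $36,475 → take DB $67,966. Book value $33,984.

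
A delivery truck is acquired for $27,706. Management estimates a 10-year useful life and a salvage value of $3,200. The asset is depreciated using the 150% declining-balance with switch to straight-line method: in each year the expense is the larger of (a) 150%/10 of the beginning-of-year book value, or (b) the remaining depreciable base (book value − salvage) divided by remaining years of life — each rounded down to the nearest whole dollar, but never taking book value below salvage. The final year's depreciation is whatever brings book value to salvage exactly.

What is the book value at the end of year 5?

Depreciable base = $27,706 − $3,200 = $24,506.
Year 1: DB = ⌊$27,706 × 150%/10⌋ = $4,155; SL = ⌊$24,506/10⌋ = $2,450 → take DB $4,155. Book value $23,551.
Year 2: DB = ⌊$23,551 × 150%/10⌋ = $3,532; SL = ⌊$20,351/9⌋ = $2,261 → take DB $3,532. Book value $20,019.
Year 3: DB = ⌊$20,019 × 150%/10⌋ = $3,002; SL = ⌊$16,819/8⌋ = $2,102 → take DB $3,002. Book value $17,017.
Year 4: DB = ⌊$17,017 × 150%/10⌋ = $2,552; SL = ⌊$13,817/7⌋ = $1,973 → take DB $2,552. Book value $14,465.
Year 5: DB = ⌊$14,465 × 150%/10⌋ = $2,169; SL = ⌊$11,265/6⌋ = $1,877 → take DB $2,169. Book value $12,296.

$12,296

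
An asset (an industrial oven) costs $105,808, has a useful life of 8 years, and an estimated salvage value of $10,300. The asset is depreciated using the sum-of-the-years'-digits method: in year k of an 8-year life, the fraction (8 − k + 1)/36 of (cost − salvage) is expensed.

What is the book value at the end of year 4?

$36,830

Depreciable base = $105,808 − $10,300 = $95,508.
Sum of the years' digits = 8+7+6+5+4+3+2+1 = 36.
Year 1: $95,508 × 8/36 = $21,224. Book value $84,584.
Year 2: $95,508 × 7/36 = $18,571. Book value $66,013.
Year 3: $95,508 × 6/36 = $15,918. Book value $50,095.
Year 4: $95,508 × 5/36 = $13,265. Book value $36,830.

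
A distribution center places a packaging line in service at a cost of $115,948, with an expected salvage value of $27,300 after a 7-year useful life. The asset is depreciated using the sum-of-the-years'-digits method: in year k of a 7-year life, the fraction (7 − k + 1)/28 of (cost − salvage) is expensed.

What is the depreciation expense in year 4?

Depreciable base = $115,948 − $27,300 = $88,648.
Sum of the years' digits = 7+6+5+4+3+2+1 = 28.
Year 1: $88,648 × 7/28 = $22,162. Book value $93,786.
Year 2: $88,648 × 6/28 = $18,996. Book value $74,790.
Year 3: $88,648 × 5/28 = $15,830. Book value $58,960.
Year 4: $88,648 × 4/28 = $12,664. Book value $46,296.

$12,664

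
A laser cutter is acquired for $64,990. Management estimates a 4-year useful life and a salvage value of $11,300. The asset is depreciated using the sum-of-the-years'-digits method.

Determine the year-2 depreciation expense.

Depreciable base = $64,990 − $11,300 = $53,690.
Sum of the years' digits = 4+3+2+1 = 10.
Year 1: $53,690 × 4/10 = $21,476. Book value $43,514.
Year 2: $53,690 × 3/10 = $16,107. Book value $27,407.

$16,107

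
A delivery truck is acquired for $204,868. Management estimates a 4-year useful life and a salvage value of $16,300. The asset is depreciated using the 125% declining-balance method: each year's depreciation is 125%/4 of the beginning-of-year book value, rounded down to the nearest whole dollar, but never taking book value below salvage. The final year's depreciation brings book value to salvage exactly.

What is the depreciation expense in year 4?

Depreciable base = $204,868 − $16,300 = $188,568.
Year 1: ⌊$204,868 × 125%/4⌋ = $64,021. Book value $140,847.
Year 2: ⌊$140,847 × 125%/4⌋ = $44,014. Book value $96,833.
Year 3: ⌊$96,833 × 125%/4⌋ = $30,260. Book value $66,573.
Year 4 (final): $66,573 − $16,300 = $50,273. Book value $16,300.

$50,273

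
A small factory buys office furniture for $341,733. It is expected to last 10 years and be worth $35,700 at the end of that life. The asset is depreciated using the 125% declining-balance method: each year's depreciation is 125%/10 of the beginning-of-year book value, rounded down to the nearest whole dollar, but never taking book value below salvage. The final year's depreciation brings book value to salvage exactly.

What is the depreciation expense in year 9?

$14,678

Depreciable base = $341,733 − $35,700 = $306,033.
Year 1: ⌊$341,733 × 125%/10⌋ = $42,716. Book value $299,017.
Year 2: ⌊$299,017 × 125%/10⌋ = $37,377. Book value $261,640.
Year 3: ⌊$261,640 × 125%/10⌋ = $32,705. Book value $228,935.
Year 4: ⌊$228,935 × 125%/10⌋ = $28,616. Book value $200,319.
Year 5: ⌊$200,319 × 125%/10⌋ = $25,039. Book value $175,280.
Year 6: ⌊$175,280 × 125%/10⌋ = $21,910. Book value $153,370.
Year 7: ⌊$153,370 × 125%/10⌋ = $19,171. Book value $134,199.
Year 8: ⌊$134,199 × 125%/10⌋ = $16,774. Book value $117,425.
Year 9: ⌊$117,425 × 125%/10⌋ = $14,678. Book value $102,747.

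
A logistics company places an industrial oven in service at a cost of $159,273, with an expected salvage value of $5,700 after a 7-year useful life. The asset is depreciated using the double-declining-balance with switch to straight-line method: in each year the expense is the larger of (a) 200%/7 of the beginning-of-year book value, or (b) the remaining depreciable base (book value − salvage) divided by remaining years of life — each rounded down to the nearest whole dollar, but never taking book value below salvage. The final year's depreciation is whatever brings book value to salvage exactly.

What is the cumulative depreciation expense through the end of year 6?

Depreciable base = $159,273 − $5,700 = $153,573.
Year 1: DB = ⌊$159,273 × 200%/7⌋ = $45,506; SL = ⌊$153,573/7⌋ = $21,939 → take DB $45,506. Book value $113,767.
Year 2: DB = ⌊$113,767 × 200%/7⌋ = $32,504; SL = ⌊$108,067/6⌋ = $18,011 → take DB $32,504. Book value $81,263.
Year 3: DB = ⌊$81,263 × 200%/7⌋ = $23,218; SL = ⌊$75,563/5⌋ = $15,112 → take DB $23,218. Book value $58,045.
Year 4: DB = ⌊$58,045 × 200%/7⌋ = $16,584; SL = ⌊$52,345/4⌋ = $13,086 → take DB $16,584. Book value $41,461.
Year 5: DB = ⌊$41,461 × 200%/7⌋ = $11,846; SL = ⌊$35,761/3⌋ = $11,920 → take SL $11,920. Book value $29,541.
Year 6: DB = ⌊$29,541 × 200%/7⌋ = $8,440; SL = ⌊$23,841/2⌋ = $11,920 → take SL $11,920. Book value $17,621.
Accumulated through year 6 = $159,273 − $17,621 = $141,652.

$141,652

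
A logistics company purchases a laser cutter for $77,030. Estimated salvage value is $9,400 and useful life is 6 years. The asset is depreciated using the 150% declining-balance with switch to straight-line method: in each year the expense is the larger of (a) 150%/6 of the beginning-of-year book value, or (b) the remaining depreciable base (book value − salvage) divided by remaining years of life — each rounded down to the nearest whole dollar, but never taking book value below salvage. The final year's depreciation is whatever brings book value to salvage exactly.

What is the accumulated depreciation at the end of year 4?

Depreciable base = $77,030 − $9,400 = $67,630.
Year 1: DB = ⌊$77,030 × 150%/6⌋ = $19,257; SL = ⌊$67,630/6⌋ = $11,271 → take DB $19,257. Book value $57,773.
Year 2: DB = ⌊$57,773 × 150%/6⌋ = $14,443; SL = ⌊$48,373/5⌋ = $9,674 → take DB $14,443. Book value $43,330.
Year 3: DB = ⌊$43,330 × 150%/6⌋ = $10,832; SL = ⌊$33,930/4⌋ = $8,482 → take DB $10,832. Book value $32,498.
Year 4: DB = ⌊$32,498 × 150%/6⌋ = $8,124; SL = ⌊$23,098/3⌋ = $7,699 → take DB $8,124. Book value $24,374.
Accumulated through year 4 = $77,030 − $24,374 = $52,656.

$52,656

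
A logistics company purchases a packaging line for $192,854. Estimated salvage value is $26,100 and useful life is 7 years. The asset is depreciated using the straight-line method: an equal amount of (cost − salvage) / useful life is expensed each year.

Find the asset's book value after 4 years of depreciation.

$97,566

Depreciable base = $192,854 − $26,100 = $166,754.
Annual expense = $166,754 / 7 = $23,822.
End of year 1: book value $169,032.
End of year 2: book value $145,210.
End of year 3: book value $121,388.
End of year 4: book value $97,566.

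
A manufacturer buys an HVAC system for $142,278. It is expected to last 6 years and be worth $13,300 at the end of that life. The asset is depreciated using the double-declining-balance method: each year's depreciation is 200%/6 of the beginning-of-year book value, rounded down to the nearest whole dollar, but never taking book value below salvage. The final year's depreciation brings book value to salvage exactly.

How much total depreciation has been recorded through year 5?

$123,541

Depreciable base = $142,278 − $13,300 = $128,978.
Year 1: ⌊$142,278 × 200%/6⌋ = $47,426. Book value $94,852.
Year 2: ⌊$94,852 × 200%/6⌋ = $31,617. Book value $63,235.
Year 3: ⌊$63,235 × 200%/6⌋ = $21,078. Book value $42,157.
Year 4: ⌊$42,157 × 200%/6⌋ = $14,052. Book value $28,105.
Year 5: ⌊$28,105 × 200%/6⌋ = $9,368. Book value $18,737.
Accumulated through year 5 = $142,278 − $18,737 = $123,541.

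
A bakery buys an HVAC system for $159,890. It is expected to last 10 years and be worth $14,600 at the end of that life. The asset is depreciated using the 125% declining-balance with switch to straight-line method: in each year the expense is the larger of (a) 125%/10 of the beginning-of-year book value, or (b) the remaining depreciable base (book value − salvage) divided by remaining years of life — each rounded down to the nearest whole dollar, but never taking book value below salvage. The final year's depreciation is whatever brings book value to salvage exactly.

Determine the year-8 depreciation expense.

$13,188

Depreciable base = $159,890 − $14,600 = $145,290.
Year 1: DB = ⌊$159,890 × 125%/10⌋ = $19,986; SL = ⌊$145,290/10⌋ = $14,529 → take DB $19,986. Book value $139,904.
Year 2: DB = ⌊$139,904 × 125%/10⌋ = $17,488; SL = ⌊$125,304/9⌋ = $13,922 → take DB $17,488. Book value $122,416.
Year 3: DB = ⌊$122,416 × 125%/10⌋ = $15,302; SL = ⌊$107,816/8⌋ = $13,477 → take DB $15,302. Book value $107,114.
Year 4: DB = ⌊$107,114 × 125%/10⌋ = $13,389; SL = ⌊$92,514/7⌋ = $13,216 → take DB $13,389. Book value $93,725.
Year 5: DB = ⌊$93,725 × 125%/10⌋ = $11,715; SL = ⌊$79,125/6⌋ = $13,187 → take SL $13,187. Book value $80,538.
Year 6: DB = ⌊$80,538 × 125%/10⌋ = $10,067; SL = ⌊$65,938/5⌋ = $13,187 → take SL $13,187. Book value $67,351.
Year 7: DB = ⌊$67,351 × 125%/10⌋ = $8,418; SL = ⌊$52,751/4⌋ = $13,187 → take SL $13,187. Book value $54,164.
Year 8: DB = ⌊$54,164 × 125%/10⌋ = $6,770; SL = ⌊$39,564/3⌋ = $13,188 → take SL $13,188. Book value $40,976.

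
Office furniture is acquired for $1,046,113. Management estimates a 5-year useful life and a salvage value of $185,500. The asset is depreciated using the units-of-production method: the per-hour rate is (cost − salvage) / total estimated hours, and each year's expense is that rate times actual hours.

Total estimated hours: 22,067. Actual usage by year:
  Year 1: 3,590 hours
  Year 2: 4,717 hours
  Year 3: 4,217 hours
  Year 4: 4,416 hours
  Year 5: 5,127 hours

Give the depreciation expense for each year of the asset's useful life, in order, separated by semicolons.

$140,010; $183,963; $164,463; $172,224; $199,953

Depreciable base = $1,046,113 − $185,500 = $860,613.
Rate = $860,613 / 22,067 hours = $39 per hour.
Year 1: 3,590 × $39 = $140,010. Book value $906,103.
Year 2: 4,717 × $39 = $183,963. Book value $722,140.
Year 3: 4,217 × $39 = $164,463. Book value $557,677.
Year 4: 4,416 × $39 = $172,224. Book value $385,453.
Year 5: 5,127 × $39 = $199,953. Book value $185,500.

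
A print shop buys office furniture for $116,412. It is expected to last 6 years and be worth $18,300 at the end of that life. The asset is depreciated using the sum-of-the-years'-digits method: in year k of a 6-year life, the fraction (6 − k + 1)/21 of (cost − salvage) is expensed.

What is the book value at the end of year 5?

$22,972

Depreciable base = $116,412 − $18,300 = $98,112.
Sum of the years' digits = 6+5+4+3+2+1 = 21.
Year 1: $98,112 × 6/21 = $28,032. Book value $88,380.
Year 2: $98,112 × 5/21 = $23,360. Book value $65,020.
Year 3: $98,112 × 4/21 = $18,688. Book value $46,332.
Year 4: $98,112 × 3/21 = $14,016. Book value $32,316.
Year 5: $98,112 × 2/21 = $9,344. Book value $22,972.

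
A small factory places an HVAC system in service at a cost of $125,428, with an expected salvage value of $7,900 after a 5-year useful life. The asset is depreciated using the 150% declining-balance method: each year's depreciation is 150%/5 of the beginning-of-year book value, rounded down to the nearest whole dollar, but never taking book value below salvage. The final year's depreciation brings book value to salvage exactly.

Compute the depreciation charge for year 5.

$22,216

Depreciable base = $125,428 − $7,900 = $117,528.
Year 1: ⌊$125,428 × 150%/5⌋ = $37,628. Book value $87,800.
Year 2: ⌊$87,800 × 150%/5⌋ = $26,340. Book value $61,460.
Year 3: ⌊$61,460 × 150%/5⌋ = $18,438. Book value $43,022.
Year 4: ⌊$43,022 × 150%/5⌋ = $12,906. Book value $30,116.
Year 5 (final): $30,116 − $7,900 = $22,216. Book value $7,900.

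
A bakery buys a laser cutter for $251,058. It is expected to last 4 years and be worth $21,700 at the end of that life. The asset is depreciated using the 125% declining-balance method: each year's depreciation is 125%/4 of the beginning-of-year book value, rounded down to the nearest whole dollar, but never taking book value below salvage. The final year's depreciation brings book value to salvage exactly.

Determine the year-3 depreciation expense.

$37,082

Depreciable base = $251,058 − $21,700 = $229,358.
Year 1: ⌊$251,058 × 125%/4⌋ = $78,455. Book value $172,603.
Year 2: ⌊$172,603 × 125%/4⌋ = $53,938. Book value $118,665.
Year 3: ⌊$118,665 × 125%/4⌋ = $37,082. Book value $81,583.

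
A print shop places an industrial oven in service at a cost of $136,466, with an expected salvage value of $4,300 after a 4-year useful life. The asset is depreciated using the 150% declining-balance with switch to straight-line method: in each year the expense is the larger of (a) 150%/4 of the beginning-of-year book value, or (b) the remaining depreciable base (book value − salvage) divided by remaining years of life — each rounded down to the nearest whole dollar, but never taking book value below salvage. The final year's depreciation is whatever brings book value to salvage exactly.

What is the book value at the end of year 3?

$28,804

Depreciable base = $136,466 − $4,300 = $132,166.
Year 1: DB = ⌊$136,466 × 150%/4⌋ = $51,174; SL = ⌊$132,166/4⌋ = $33,041 → take DB $51,174. Book value $85,292.
Year 2: DB = ⌊$85,292 × 150%/4⌋ = $31,984; SL = ⌊$80,992/3⌋ = $26,997 → take DB $31,984. Book value $53,308.
Year 3: DB = ⌊$53,308 × 150%/4⌋ = $19,990; SL = ⌊$49,008/2⌋ = $24,504 → take SL $24,504. Book value $28,804.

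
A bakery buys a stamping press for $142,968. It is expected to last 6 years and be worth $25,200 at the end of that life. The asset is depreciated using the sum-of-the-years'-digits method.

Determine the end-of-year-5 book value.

Depreciable base = $142,968 − $25,200 = $117,768.
Sum of the years' digits = 6+5+4+3+2+1 = 21.
Year 1: $117,768 × 6/21 = $33,648. Book value $109,320.
Year 2: $117,768 × 5/21 = $28,040. Book value $81,280.
Year 3: $117,768 × 4/21 = $22,432. Book value $58,848.
Year 4: $117,768 × 3/21 = $16,824. Book value $42,024.
Year 5: $117,768 × 2/21 = $11,216. Book value $30,808.

$30,808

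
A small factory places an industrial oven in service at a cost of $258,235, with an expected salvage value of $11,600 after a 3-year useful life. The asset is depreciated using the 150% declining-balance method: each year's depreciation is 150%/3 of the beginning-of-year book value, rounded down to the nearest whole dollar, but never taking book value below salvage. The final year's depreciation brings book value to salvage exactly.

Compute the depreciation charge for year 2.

$64,559

Depreciable base = $258,235 − $11,600 = $246,635.
Year 1: ⌊$258,235 × 150%/3⌋ = $129,117. Book value $129,118.
Year 2: ⌊$129,118 × 150%/3⌋ = $64,559. Book value $64,559.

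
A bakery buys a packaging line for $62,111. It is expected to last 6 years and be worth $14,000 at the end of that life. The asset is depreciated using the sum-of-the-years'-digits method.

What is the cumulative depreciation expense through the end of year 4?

Depreciable base = $62,111 − $14,000 = $48,111.
Sum of the years' digits = 6+5+4+3+2+1 = 21.
Year 1: $48,111 × 6/21 = $13,746. Book value $48,365.
Year 2: $48,111 × 5/21 = $11,455. Book value $36,910.
Year 3: $48,111 × 4/21 = $9,164. Book value $27,746.
Year 4: $48,111 × 3/21 = $6,873. Book value $20,873.
Accumulated through year 4 = $62,111 − $20,873 = $41,238.

$41,238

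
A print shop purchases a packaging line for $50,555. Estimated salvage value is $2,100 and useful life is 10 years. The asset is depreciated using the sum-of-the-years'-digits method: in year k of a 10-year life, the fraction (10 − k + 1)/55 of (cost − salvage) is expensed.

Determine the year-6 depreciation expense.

$4,405

Depreciable base = $50,555 − $2,100 = $48,455.
Sum of the years' digits = 10+9+8+7+6+5+4+3+2+1 = 55.
Year 1: $48,455 × 10/55 = $8,810. Book value $41,745.
Year 2: $48,455 × 9/55 = $7,929. Book value $33,816.
Year 3: $48,455 × 8/55 = $7,048. Book value $26,768.
Year 4: $48,455 × 7/55 = $6,167. Book value $20,601.
Year 5: $48,455 × 6/55 = $5,286. Book value $15,315.
Year 6: $48,455 × 5/55 = $4,405. Book value $10,910.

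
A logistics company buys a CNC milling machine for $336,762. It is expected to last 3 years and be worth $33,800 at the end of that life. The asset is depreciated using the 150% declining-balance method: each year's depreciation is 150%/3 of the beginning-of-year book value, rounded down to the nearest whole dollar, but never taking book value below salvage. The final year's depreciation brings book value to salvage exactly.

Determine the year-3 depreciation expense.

Depreciable base = $336,762 − $33,800 = $302,962.
Year 1: ⌊$336,762 × 150%/3⌋ = $168,381. Book value $168,381.
Year 2: ⌊$168,381 × 150%/3⌋ = $84,190. Book value $84,191.
Year 3 (final): $84,191 − $33,800 = $50,391. Book value $33,800.

$50,391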